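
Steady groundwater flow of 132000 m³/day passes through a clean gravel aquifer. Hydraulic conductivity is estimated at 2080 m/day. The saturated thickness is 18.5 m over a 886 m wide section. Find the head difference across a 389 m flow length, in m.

Cross-sectional area A = 886 × 18.5 = 16391 m².
From Q = K·A·i, i = Q / (K·A) = 132000 / (2080 × 16391) = 0.003872.
Head loss Δh = i · L = 0.003872 × 389 = 1.506 m.

1.51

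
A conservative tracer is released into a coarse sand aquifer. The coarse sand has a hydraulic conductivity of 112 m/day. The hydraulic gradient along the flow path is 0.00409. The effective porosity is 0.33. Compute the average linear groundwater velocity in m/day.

Hydraulic gradient i = 0.00409.
Darcy flux q = K · i = 112.0 × 0.004090 = 0.4581 m/day.
Seepage velocity v = q / n_e = 0.4581 / 0.33 = 1.388 m/day.

1.39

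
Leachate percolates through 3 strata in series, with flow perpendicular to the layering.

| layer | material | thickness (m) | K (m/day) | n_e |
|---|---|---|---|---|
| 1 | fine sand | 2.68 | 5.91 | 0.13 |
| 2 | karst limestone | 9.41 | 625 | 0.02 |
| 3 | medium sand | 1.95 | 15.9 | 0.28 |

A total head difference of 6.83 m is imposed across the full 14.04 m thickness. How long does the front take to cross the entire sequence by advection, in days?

0.0937

With flow normal to the layers, continuity requires the same specific discharge q through every layer.
Σ(b_i/K_i) = 2.68/5.91 + 9.41/625 + 1.95/15.9 = 0.5912 d.
q = Δh / Σ(b_i/K_i) = 6.83 / 0.5912 = 11.55 m/day.
In each layer the seepage velocity is v_i = q/n_i, so the layer transit time is t_i = b_i·n_i / q:
  layer 1 (fine sand): t_1 = 2.68 × 0.13 / 11.55 = 0.03016 d
  layer 2 (karst limestone): t_2 = 9.41 × 0.02 / 11.55 = 0.01629 d
  layer 3 (medium sand): t_3 = 1.95 × 0.28 / 11.55 = 0.04726 d
Total t = Σ t_i = 0.09370 days.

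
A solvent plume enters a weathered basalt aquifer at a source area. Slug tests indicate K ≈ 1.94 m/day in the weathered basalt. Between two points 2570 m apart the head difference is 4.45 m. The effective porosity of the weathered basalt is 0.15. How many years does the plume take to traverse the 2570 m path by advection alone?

Hydraulic gradient i = Δh / L = 4.45 / 2570 = 0.001732.
Darcy flux q = K · i = 1.940 × 0.001732 = 0.003359 m/day.
Seepage velocity v = q / n_e = 0.003359 / 0.15 = 0.02239 m/day.
Travel time t = L / v = 2570 / 0.02239 = 1.148e+05 days = 314.2 years.

314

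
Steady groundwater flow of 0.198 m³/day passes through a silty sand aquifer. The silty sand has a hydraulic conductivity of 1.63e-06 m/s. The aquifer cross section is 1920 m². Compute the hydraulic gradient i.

0.000732

Convert K: 1.63e-06 m/s × 86400 = 0.1408 m/day.
From Q = K·A·i, i = Q / (K·A) = 0.198 / (0.1408 × 1920) = 0.0007323.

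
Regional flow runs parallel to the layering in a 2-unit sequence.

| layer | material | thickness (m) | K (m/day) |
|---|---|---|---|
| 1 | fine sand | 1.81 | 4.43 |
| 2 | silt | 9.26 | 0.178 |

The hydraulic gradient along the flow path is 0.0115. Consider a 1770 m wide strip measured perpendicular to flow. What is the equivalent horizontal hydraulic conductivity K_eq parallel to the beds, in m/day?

0.873

Flow is parallel to layering, so each bed carries its own Darcy discharge and the transmissivities add.
Σ(K_i·b_i) = 4.43×1.81 + 0.178×9.26 = 9.667 m²/day.
Total thickness b = 11.07 m, so K_eq = Σ(K_i·b_i)/b = 0.8732 m/day.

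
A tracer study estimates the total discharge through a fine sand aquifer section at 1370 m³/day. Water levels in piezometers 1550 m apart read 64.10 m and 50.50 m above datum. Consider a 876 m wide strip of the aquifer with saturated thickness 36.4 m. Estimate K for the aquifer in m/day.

Cross-sectional area A = 876 × 36.4 = 31886 m².
Hydraulic gradient i = (64.10 − 50.50) / 1550 = 13.6 / 1550 = 0.008774.
From Q = K·A·i, K = Q / (A·i) = 1370 / (31886 × 0.008774) = 4.897 m/day.

4.90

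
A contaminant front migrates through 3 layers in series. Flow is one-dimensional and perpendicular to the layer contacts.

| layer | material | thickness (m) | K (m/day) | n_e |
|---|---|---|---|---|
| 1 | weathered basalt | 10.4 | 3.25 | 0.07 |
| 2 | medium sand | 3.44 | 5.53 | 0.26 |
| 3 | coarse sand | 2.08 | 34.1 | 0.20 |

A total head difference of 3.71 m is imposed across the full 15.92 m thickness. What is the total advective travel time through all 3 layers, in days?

With flow normal to the layers, continuity requires the same specific discharge q through every layer.
Σ(b_i/K_i) = 10.4/3.25 + 3.44/5.53 + 2.08/34.1 = 3.883 d.
q = Δh / Σ(b_i/K_i) = 3.71 / 3.883 = 0.9554 m/day.
In each layer the seepage velocity is v_i = q/n_i, so the layer transit time is t_i = b_i·n_i / q:
  layer 1 (weathered basalt): t_1 = 10.4 × 0.07 / 0.9554 = 0.7620 d
  layer 2 (medium sand): t_2 = 3.44 × 0.26 / 0.9554 = 0.9361 d
  layer 3 (coarse sand): t_3 = 2.08 × 0.20 / 0.9554 = 0.4354 d
Total t = Σ t_i = 2.133 days.

2.13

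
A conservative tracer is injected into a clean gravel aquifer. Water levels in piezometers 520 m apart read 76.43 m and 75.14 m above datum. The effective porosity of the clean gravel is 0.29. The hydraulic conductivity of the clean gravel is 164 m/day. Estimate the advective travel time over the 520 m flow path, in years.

Hydraulic gradient i = (76.43 − 75.14) / 520 = 1.29 / 520 = 0.002481.
Darcy flux q = K · i = 164.0 × 0.002481 = 0.4068 m/day.
Seepage velocity v = q / n_e = 0.4068 / 0.29 = 1.403 m/day.
Travel time t = L / v = 520 / 1.403 = 370.7 days = 1.015 years.

1.01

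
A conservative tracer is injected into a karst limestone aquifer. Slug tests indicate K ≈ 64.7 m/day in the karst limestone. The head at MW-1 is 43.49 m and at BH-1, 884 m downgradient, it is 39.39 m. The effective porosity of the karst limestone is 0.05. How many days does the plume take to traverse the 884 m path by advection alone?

147

Hydraulic gradient i = (43.49 − 39.39) / 884 = 4.1 / 884 = 0.004638.
Darcy flux q = K · i = 64.70 × 0.004638 = 0.3001 m/day.
Seepage velocity v = q / n_e = 0.3001 / 0.05 = 6.002 m/day.
Travel time t = L / v = 884 / 6.002 = 147.3 days.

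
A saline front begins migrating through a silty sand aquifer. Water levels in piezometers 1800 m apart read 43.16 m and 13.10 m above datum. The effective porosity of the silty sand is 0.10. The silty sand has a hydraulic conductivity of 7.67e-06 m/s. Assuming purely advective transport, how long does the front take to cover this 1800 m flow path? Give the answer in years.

44.5

Convert K: 7.67e-06 m/s × 86400 = 0.6627 m/day.
Hydraulic gradient i = (43.16 − 13.10) / 1800 = 30.06 / 1800 = 0.01670.
Darcy flux q = K · i = 0.6627 × 0.01670 = 0.01107 m/day.
Seepage velocity v = q / n_e = 0.01107 / 0.10 = 0.1107 m/day.
Travel time t = L / v = 1800 / 0.1107 = 16265 days = 44.53 years.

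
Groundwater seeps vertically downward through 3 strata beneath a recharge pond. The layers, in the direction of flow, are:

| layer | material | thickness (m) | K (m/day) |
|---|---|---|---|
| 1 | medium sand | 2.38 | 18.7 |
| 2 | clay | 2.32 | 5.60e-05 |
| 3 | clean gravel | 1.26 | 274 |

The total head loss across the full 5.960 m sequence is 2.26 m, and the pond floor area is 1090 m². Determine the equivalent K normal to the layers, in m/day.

Flow is perpendicular to layering, so the layers act in series and the equivalent K is the thickness-weighted harmonic mean.
Total thickness L = 2.38 + 2.32 + 1.26 = 5.960 m.
Σ(b_i/K_i) = 2.38/18.7 + 2.32/5.60e-05 + 1.26/274 = 41429 d.
K_eq = L / Σ(b_i/K_i) = 5.960 / 41429 = 0.0001439 m/day.

0.000144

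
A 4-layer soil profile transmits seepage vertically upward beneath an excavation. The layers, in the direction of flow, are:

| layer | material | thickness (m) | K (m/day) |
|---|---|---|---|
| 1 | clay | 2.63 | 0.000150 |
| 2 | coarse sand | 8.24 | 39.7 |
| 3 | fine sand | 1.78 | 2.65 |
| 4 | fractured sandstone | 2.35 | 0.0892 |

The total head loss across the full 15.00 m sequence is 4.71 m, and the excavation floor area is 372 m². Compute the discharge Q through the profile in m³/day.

Flow is perpendicular to layering, so the layers act in series and the equivalent K is the thickness-weighted harmonic mean.
Total thickness L = 2.63 + 8.24 + 1.78 + 2.35 = 15.00 m.
Σ(b_i/K_i) = 2.63/0.000150 + 8.24/39.7 + 1.78/2.65 + 2.35/0.0892 = 17561 d.
K_eq = L / Σ(b_i/K_i) = 15.00 / 17561 = 0.0008542 m/day.
Q = K_eq · A · (Δh/L) = 0.0008542 × 372 × (4.71/15.00) = 0.09978 m³/day.

0.0998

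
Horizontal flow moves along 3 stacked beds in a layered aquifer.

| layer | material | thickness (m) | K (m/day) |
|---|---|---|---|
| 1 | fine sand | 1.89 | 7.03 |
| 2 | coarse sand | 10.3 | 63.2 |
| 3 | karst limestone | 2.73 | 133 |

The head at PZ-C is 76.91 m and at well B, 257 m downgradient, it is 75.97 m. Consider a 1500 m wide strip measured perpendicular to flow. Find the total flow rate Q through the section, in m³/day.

Flow is parallel to layering, so each bed carries its own Darcy discharge and the transmissivities add.
Σ(K_i·b_i) = 7.03×1.89 + 63.2×10.3 + 133×2.73 = 1027 m²/day.
Hydraulic gradient i = (76.91 − 75.97) / 257 = 0.94 / 257 = 0.003658.
Q = Σ(K_i·b_i) · W · i = 1027 × 1500 × 0.003658 = 5636 m³/day.

5640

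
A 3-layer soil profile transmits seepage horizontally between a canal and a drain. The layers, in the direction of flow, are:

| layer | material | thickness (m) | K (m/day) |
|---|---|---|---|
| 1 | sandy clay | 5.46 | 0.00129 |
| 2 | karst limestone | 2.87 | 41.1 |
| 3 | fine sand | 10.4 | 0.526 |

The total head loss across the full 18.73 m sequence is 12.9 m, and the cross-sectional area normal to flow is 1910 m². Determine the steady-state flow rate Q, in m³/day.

5.79

Flow is perpendicular to layering, so the layers act in series and the equivalent K is the thickness-weighted harmonic mean.
Total thickness L = 5.46 + 2.87 + 10.4 = 18.73 m.
Σ(b_i/K_i) = 5.46/0.00129 + 2.87/41.1 + 10.4/0.526 = 4252 d.
K_eq = L / Σ(b_i/K_i) = 18.73 / 4252 = 0.004405 m/day.
Q = K_eq · A · (Δh/L) = 0.004405 × 1910 × (12.9/18.73) = 5.794 m³/day.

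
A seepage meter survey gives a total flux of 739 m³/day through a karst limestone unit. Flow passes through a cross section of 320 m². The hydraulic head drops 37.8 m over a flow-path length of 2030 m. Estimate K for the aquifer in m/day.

Hydraulic gradient i = Δh / L = 37.8 / 2030 = 0.01862.
From Q = K·A·i, K = Q / (A·i) = 739 / (320.0 × 0.01862) = 124.0 m/day.

124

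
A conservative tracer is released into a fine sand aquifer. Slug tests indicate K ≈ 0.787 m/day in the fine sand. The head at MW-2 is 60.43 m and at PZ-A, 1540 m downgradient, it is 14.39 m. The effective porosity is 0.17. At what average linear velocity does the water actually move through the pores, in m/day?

0.138

Hydraulic gradient i = (60.43 − 14.39) / 1540 = 46.04 / 1540 = 0.02990.
Darcy flux q = K · i = 0.7870 × 0.02990 = 0.02353 m/day.
Seepage velocity v = q / n_e = 0.02353 / 0.17 = 0.1384 m/day.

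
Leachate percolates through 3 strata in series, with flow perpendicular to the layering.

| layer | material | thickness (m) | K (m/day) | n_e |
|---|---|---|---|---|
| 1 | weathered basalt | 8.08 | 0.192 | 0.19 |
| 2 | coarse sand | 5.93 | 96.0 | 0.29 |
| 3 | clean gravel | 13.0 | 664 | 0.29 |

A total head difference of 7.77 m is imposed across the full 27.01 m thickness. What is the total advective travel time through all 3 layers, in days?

38.1

With flow normal to the layers, continuity requires the same specific discharge q through every layer.
Σ(b_i/K_i) = 8.08/0.192 + 5.93/96.0 + 13.0/664 = 42.16 d.
q = Δh / Σ(b_i/K_i) = 7.77 / 42.16 = 0.1843 m/day.
In each layer the seepage velocity is v_i = q/n_i, so the layer transit time is t_i = b_i·n_i / q:
  layer 1 (weathered basalt): t_1 = 8.08 × 0.19 / 0.1843 = 8.331 d
  layer 2 (coarse sand): t_2 = 5.93 × 0.29 / 0.1843 = 9.332 d
  layer 3 (clean gravel): t_3 = 13.0 × 0.29 / 0.1843 = 20.46 d
Total t = Σ t_i = 38.12 days.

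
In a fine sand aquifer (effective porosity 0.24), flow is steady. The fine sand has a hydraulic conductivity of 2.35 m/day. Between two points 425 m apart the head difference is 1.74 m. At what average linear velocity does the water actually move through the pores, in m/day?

0.0401

Hydraulic gradient i = Δh / L = 1.74 / 425 = 0.004094.
Darcy flux q = K · i = 2.350 × 0.004094 = 0.009621 m/day.
Seepage velocity v = q / n_e = 0.009621 / 0.24 = 0.04009 m/day.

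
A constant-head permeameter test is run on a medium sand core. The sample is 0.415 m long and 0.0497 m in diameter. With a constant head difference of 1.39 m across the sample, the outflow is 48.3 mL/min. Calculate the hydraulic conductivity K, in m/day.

Cross-sectional area A = π·(d/2)² = π × (0.0497/2)² = 0.001940 m².
Convert discharge: 48.3 mL/min = 8.050e-07 m³/s.
Darcy's law rearranged: K = Q·L / (A·Δh) = 8.050e-07 × 0.415 / (0.001940 × 1.39) = 0.0001239 m/s = 10.70 m/day.

10.7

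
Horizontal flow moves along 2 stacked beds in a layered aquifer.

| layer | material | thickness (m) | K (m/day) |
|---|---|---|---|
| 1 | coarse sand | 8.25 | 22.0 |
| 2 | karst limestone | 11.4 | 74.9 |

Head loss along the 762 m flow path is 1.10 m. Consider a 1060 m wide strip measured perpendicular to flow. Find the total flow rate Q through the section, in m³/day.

Flow is parallel to layering, so each bed carries its own Darcy discharge and the transmissivities add.
Σ(K_i·b_i) = 22.0×8.25 + 74.9×11.4 = 1035 m²/day.
Hydraulic gradient i = Δh / L = 1.10 / 762 = 0.001444.
Q = Σ(K_i·b_i) · W · i = 1035 × 1060 × 0.001444 = 1584 m³/day.

1580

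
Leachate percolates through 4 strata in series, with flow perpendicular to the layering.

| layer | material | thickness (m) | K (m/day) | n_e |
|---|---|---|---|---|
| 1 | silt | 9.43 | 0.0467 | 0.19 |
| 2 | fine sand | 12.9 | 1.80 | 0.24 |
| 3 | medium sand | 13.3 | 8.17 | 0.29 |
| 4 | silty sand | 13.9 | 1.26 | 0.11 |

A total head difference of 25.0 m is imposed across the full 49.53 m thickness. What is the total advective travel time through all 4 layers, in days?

With flow normal to the layers, continuity requires the same specific discharge q through every layer.
Σ(b_i/K_i) = 9.43/0.0467 + 12.9/1.80 + 13.3/8.17 + 13.9/1.26 = 221.8 d.
q = Δh / Σ(b_i/K_i) = 25.0 / 221.8 = 0.1127 m/day.
In each layer the seepage velocity is v_i = q/n_i, so the layer transit time is t_i = b_i·n_i / q:
  layer 1 (silt): t_1 = 9.43 × 0.19 / 0.1127 = 15.89 d
  layer 2 (fine sand): t_2 = 12.9 × 0.24 / 0.1127 = 27.46 d
  layer 3 (medium sand): t_3 = 13.3 × 0.29 / 0.1127 = 34.21 d
  layer 4 (silty sand): t_4 = 13.9 × 0.11 / 0.1127 = 13.56 d
Total t = Σ t_i = 91.13 days.

91.1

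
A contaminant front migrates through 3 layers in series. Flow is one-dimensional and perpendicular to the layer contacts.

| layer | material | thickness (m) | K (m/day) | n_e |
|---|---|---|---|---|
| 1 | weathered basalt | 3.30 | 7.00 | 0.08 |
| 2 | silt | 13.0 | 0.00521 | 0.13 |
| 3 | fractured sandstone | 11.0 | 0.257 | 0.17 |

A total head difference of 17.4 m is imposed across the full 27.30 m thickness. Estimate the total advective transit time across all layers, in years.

1.53

With flow normal to the layers, continuity requires the same specific discharge q through every layer.
Σ(b_i/K_i) = 3.30/7.00 + 13.0/0.00521 + 11.0/0.257 = 2538 d.
q = Δh / Σ(b_i/K_i) = 17.4 / 2538 = 0.006855 m/day.
In each layer the seepage velocity is v_i = q/n_i, so the layer transit time is t_i = b_i·n_i / q:
  layer 1 (weathered basalt): t_1 = 3.30 × 0.08 / 0.006855 = 38.51 d
  layer 2 (silt): t_2 = 13.0 × 0.13 / 0.006855 = 246.6 d
  layer 3 (fractured sandstone): t_3 = 11.0 × 0.17 / 0.006855 = 272.8 d
Total t = Σ t_i = 557.9 days = 1.527 years.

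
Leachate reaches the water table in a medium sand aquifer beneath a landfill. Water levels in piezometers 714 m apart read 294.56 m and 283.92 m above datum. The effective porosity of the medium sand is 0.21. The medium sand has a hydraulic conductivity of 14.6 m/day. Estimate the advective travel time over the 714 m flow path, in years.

1.89

Hydraulic gradient i = (294.56 − 283.92) / 714 = 10.64 / 714 = 0.01490.
Darcy flux q = K · i = 14.60 × 0.01490 = 0.2176 m/day.
Seepage velocity v = q / n_e = 0.2176 / 0.21 = 1.036 m/day.
Travel time t = L / v = 714 / 1.036 = 689.2 days = 1.887 years.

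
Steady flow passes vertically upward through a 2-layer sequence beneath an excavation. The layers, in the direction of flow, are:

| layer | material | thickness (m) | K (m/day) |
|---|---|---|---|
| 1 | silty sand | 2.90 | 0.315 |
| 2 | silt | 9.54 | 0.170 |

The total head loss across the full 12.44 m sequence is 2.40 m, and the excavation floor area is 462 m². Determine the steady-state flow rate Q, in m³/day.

17.0

Flow is perpendicular to layering, so the layers act in series and the equivalent K is the thickness-weighted harmonic mean.
Total thickness L = 2.90 + 9.54 = 12.44 m.
Σ(b_i/K_i) = 2.90/0.315 + 9.54/0.170 = 65.32 d.
K_eq = L / Σ(b_i/K_i) = 12.44 / 65.32 = 0.1904 m/day.
Q = K_eq · A · (Δh/L) = 0.1904 × 462 × (2.40/12.44) = 16.97 m³/day.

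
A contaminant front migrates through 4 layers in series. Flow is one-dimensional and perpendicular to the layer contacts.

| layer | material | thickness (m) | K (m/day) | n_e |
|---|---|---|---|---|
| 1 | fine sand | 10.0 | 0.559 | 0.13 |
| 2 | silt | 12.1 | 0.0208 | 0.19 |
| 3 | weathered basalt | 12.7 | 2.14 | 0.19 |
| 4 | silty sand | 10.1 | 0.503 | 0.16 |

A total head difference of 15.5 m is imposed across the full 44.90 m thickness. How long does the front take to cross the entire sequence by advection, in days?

With flow normal to the layers, continuity requires the same specific discharge q through every layer.
Σ(b_i/K_i) = 10.0/0.559 + 12.1/0.0208 + 12.7/2.14 + 10.1/0.503 = 625.6 d.
q = Δh / Σ(b_i/K_i) = 15.5 / 625.6 = 0.02477 m/day.
In each layer the seepage velocity is v_i = q/n_i, so the layer transit time is t_i = b_i·n_i / q:
  layer 1 (fine sand): t_1 = 10.0 × 0.13 / 0.02477 = 52.47 d
  layer 2 (silt): t_2 = 12.1 × 0.19 / 0.02477 = 92.80 d
  layer 3 (weathered basalt): t_3 = 12.7 × 0.19 / 0.02477 = 97.40 d
  layer 4 (silty sand): t_4 = 10.1 × 0.16 / 0.02477 = 65.23 d
Total t = Σ t_i = 307.9 days.

308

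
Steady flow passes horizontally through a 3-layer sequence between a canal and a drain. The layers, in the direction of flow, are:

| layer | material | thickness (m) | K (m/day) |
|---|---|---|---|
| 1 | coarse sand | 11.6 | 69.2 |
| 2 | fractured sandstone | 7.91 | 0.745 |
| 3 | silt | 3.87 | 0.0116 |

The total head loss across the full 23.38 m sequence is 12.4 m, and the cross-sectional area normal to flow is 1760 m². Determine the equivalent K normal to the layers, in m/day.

0.0679

Flow is perpendicular to layering, so the layers act in series and the equivalent K is the thickness-weighted harmonic mean.
Total thickness L = 11.6 + 7.91 + 3.87 = 23.38 m.
Σ(b_i/K_i) = 11.6/69.2 + 7.91/0.745 + 3.87/0.0116 = 344.4 d.
K_eq = L / Σ(b_i/K_i) = 23.38 / 344.4 = 0.06789 m/day.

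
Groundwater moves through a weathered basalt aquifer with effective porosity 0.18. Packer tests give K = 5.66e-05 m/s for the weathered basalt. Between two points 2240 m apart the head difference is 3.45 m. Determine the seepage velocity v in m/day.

0.0418

Convert K: 5.66e-05 m/s × 86400 = 4.890 m/day.
Hydraulic gradient i = Δh / L = 3.45 / 2240 = 0.001540.
Darcy flux q = K · i = 4.890 × 0.001540 = 0.007532 m/day.
Seepage velocity v = q / n_e = 0.007532 / 0.18 = 0.04184 m/day.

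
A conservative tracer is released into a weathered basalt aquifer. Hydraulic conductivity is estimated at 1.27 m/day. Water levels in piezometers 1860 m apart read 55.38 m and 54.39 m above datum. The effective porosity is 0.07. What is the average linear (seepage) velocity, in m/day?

Hydraulic gradient i = (55.38 − 54.39) / 1860 = 0.99 / 1860 = 0.0005323.
Darcy flux q = K · i = 1.270 × 0.0005323 = 0.0006760 m/day.
Seepage velocity v = q / n_e = 0.0006760 / 0.07 = 0.009657 m/day.

0.00966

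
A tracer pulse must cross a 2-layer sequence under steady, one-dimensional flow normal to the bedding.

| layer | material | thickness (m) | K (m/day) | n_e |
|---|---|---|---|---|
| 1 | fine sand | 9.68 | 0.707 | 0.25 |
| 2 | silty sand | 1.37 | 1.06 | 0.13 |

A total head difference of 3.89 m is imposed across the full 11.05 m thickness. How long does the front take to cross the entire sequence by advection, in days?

10.0

With flow normal to the layers, continuity requires the same specific discharge q through every layer.
Σ(b_i/K_i) = 9.68/0.707 + 1.37/1.06 = 14.98 d.
q = Δh / Σ(b_i/K_i) = 3.89 / 14.98 = 0.2596 m/day.
In each layer the seepage velocity is v_i = q/n_i, so the layer transit time is t_i = b_i·n_i / q:
  layer 1 (fine sand): t_1 = 9.68 × 0.25 / 0.2596 = 9.322 d
  layer 2 (silty sand): t_2 = 1.37 × 0.13 / 0.2596 = 0.6860 d
Total t = Σ t_i = 10.01 days.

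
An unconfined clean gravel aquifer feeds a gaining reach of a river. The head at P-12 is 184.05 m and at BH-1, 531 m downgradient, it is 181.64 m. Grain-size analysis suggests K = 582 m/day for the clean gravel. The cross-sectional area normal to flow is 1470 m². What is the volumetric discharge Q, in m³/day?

3880

Hydraulic gradient i = (184.05 − 181.64) / 531 = 2.41 / 531 = 0.004539.
Darcy's law: Q = K · A · i = 582.0 × 1470 × 0.004539 = 3883 m³/day.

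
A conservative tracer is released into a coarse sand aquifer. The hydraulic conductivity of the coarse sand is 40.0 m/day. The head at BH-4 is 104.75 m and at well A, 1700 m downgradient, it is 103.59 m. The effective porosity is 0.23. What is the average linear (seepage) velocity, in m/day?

0.119

Hydraulic gradient i = (104.75 − 103.59) / 1700 = 1.16 / 1700 = 0.0006824.
Darcy flux q = K · i = 40.00 × 0.0006824 = 0.02729 m/day.
Seepage velocity v = q / n_e = 0.02729 / 0.23 = 0.1187 m/day.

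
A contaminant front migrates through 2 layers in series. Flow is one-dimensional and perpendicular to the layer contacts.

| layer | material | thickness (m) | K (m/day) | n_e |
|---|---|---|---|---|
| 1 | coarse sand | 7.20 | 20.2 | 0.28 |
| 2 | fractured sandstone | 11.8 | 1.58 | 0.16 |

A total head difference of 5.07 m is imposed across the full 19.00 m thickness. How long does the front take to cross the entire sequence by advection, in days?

6.03

With flow normal to the layers, continuity requires the same specific discharge q through every layer.
Σ(b_i/K_i) = 7.20/20.2 + 11.8/1.58 = 7.825 d.
q = Δh / Σ(b_i/K_i) = 5.07 / 7.825 = 0.6479 m/day.
In each layer the seepage velocity is v_i = q/n_i, so the layer transit time is t_i = b_i·n_i / q:
  layer 1 (coarse sand): t_1 = 7.20 × 0.28 / 0.6479 = 3.111 d
  layer 2 (fractured sandstone): t_2 = 11.8 × 0.16 / 0.6479 = 2.914 d
Total t = Σ t_i = 6.025 days.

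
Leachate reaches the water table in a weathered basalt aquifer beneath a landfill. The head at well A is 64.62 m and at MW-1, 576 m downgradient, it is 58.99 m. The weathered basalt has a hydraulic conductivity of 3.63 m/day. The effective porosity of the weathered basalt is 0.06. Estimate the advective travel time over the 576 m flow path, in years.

Hydraulic gradient i = (64.62 − 58.99) / 576 = 5.63 / 576 = 0.009774.
Darcy flux q = K · i = 3.630 × 0.009774 = 0.03548 m/day.
Seepage velocity v = q / n_e = 0.03548 / 0.06 = 0.5913 m/day.
Travel time t = L / v = 576 / 0.5913 = 974.0 days = 2.667 years.

2.67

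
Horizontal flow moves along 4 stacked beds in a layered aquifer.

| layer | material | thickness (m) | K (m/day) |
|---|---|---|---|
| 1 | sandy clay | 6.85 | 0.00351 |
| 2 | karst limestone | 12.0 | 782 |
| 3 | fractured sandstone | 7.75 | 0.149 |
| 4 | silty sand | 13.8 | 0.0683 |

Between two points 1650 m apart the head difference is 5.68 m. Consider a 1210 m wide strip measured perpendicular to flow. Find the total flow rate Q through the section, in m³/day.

39100

Flow is parallel to layering, so each bed carries its own Darcy discharge and the transmissivities add.
Σ(K_i·b_i) = 0.00351×6.85 + 782×12.0 + 0.149×7.75 + 0.0683×13.8 = 9386 m²/day.
Hydraulic gradient i = Δh / L = 5.68 / 1650 = 0.003442.
Q = Σ(K_i·b_i) · W · i = 9386 × 1210 × 0.003442 = 39096 m³/day.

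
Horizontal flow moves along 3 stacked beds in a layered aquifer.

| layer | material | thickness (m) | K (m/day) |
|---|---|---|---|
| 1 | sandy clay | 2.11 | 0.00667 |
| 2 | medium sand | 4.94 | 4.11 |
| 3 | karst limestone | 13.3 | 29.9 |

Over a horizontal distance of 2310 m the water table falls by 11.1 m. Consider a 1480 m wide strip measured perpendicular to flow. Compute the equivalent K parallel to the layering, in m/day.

20.5

Flow is parallel to layering, so each bed carries its own Darcy discharge and the transmissivities add.
Σ(K_i·b_i) = 0.00667×2.11 + 4.11×4.94 + 29.9×13.3 = 418.0 m²/day.
Total thickness b = 20.35 m, so K_eq = Σ(K_i·b_i)/b = 20.54 m/day.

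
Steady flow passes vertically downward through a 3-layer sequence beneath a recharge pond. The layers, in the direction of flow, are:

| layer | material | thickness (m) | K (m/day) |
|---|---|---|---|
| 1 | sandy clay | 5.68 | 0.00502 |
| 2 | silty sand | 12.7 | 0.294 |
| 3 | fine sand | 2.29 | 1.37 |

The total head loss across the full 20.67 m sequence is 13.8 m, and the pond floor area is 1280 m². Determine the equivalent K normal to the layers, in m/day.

0.0176

Flow is perpendicular to layering, so the layers act in series and the equivalent K is the thickness-weighted harmonic mean.
Total thickness L = 5.68 + 12.7 + 2.29 = 20.67 m.
Σ(b_i/K_i) = 5.68/0.00502 + 12.7/0.294 + 2.29/1.37 = 1176 d.
K_eq = L / Σ(b_i/K_i) = 20.67 / 1176 = 0.01757 m/day.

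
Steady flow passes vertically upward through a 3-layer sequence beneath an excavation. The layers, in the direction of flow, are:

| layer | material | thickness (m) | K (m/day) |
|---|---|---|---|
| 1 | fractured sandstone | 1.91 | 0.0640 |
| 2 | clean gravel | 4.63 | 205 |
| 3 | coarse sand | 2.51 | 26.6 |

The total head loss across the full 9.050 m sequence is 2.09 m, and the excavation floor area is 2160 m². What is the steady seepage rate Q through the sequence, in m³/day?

151

Flow is perpendicular to layering, so the layers act in series and the equivalent K is the thickness-weighted harmonic mean.
Total thickness L = 1.91 + 4.63 + 2.51 = 9.050 m.
Σ(b_i/K_i) = 1.91/0.0640 + 4.63/205 + 2.51/26.6 = 29.96 d.
K_eq = L / Σ(b_i/K_i) = 9.050 / 29.96 = 0.3021 m/day.
Q = K_eq · A · (Δh/L) = 0.3021 × 2160 × (2.09/9.050) = 150.7 m³/day.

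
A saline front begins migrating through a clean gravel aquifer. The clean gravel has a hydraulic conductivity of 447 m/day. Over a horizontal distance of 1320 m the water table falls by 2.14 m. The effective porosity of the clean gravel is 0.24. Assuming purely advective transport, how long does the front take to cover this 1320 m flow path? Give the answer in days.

Hydraulic gradient i = Δh / L = 2.14 / 1320 = 0.001621.
Darcy flux q = K · i = 447.0 × 0.001621 = 0.7247 m/day.
Seepage velocity v = q / n_e = 0.7247 / 0.24 = 3.020 m/day.
Travel time t = L / v = 1320 / 3.020 = 437.2 days.

437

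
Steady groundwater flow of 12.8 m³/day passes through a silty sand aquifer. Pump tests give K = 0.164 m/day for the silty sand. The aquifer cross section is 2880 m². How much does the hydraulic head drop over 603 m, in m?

From Q = K·A·i, i = Q / (K·A) = 12.8 / (0.1640 × 2880) = 0.02710.
Head loss Δh = i · L = 0.02710 × 603 = 16.34 m.

16.3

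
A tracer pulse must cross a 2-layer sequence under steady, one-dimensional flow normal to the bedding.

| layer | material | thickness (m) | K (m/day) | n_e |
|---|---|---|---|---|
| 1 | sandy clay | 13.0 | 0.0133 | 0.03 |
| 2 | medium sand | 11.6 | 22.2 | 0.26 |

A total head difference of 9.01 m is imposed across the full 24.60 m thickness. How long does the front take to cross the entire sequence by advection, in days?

With flow normal to the layers, continuity requires the same specific discharge q through every layer.
Σ(b_i/K_i) = 13.0/0.0133 + 11.6/22.2 = 978.0 d.
q = Δh / Σ(b_i/K_i) = 9.01 / 978.0 = 0.009213 m/day.
In each layer the seepage velocity is v_i = q/n_i, so the layer transit time is t_i = b_i·n_i / q:
  layer 1 (sandy clay): t_1 = 13.0 × 0.03 / 0.009213 = 42.33 d
  layer 2 (medium sand): t_2 = 11.6 × 0.26 / 0.009213 = 327.4 d
Total t = Σ t_i = 369.7 days.

370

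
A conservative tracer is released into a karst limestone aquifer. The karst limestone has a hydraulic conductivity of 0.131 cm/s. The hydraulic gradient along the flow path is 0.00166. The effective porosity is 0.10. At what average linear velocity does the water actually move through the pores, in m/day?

1.88

Convert K: 0.131 cm/s × 864 = 113.2 m/day.
Hydraulic gradient i = 0.00166.
Darcy flux q = K · i = 113.2 × 0.001660 = 0.1879 m/day.
Seepage velocity v = q / n_e = 0.1879 / 0.10 = 1.879 m/day.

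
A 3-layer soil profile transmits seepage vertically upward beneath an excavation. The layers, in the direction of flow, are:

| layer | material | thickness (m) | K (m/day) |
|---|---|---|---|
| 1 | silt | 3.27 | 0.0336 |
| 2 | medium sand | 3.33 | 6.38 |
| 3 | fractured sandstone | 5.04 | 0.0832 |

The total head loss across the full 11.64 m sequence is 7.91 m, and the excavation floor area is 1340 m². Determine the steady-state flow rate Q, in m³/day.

66.9

Flow is perpendicular to layering, so the layers act in series and the equivalent K is the thickness-weighted harmonic mean.
Total thickness L = 3.27 + 3.33 + 5.04 = 11.64 m.
Σ(b_i/K_i) = 3.27/0.0336 + 3.33/6.38 + 5.04/0.0832 = 158.4 d.
K_eq = L / Σ(b_i/K_i) = 11.64 / 158.4 = 0.07348 m/day.
Q = K_eq · A · (Δh/L) = 0.07348 × 1340 × (7.91/11.64) = 66.91 m³/day.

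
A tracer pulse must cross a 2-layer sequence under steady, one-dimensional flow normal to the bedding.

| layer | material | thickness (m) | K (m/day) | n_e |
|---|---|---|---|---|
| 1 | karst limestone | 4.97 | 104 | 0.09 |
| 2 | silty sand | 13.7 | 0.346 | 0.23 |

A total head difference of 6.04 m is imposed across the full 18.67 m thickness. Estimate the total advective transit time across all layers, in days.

With flow normal to the layers, continuity requires the same specific discharge q through every layer.
Σ(b_i/K_i) = 4.97/104 + 13.7/0.346 = 39.64 d.
q = Δh / Σ(b_i/K_i) = 6.04 / 39.64 = 0.1524 m/day.
In each layer the seepage velocity is v_i = q/n_i, so the layer transit time is t_i = b_i·n_i / q:
  layer 1 (karst limestone): t_1 = 4.97 × 0.09 / 0.1524 = 2.936 d
  layer 2 (silty sand): t_2 = 13.7 × 0.23 / 0.1524 = 20.68 d
Total t = Σ t_i = 23.62 days.

23.6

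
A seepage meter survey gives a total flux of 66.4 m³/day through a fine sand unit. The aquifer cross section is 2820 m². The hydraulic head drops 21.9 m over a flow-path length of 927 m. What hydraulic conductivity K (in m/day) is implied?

0.997

Hydraulic gradient i = Δh / L = 21.9 / 927 = 0.02362.
From Q = K·A·i, K = Q / (A·i) = 66.4 / (2820 × 0.02362) = 0.9967 m/day.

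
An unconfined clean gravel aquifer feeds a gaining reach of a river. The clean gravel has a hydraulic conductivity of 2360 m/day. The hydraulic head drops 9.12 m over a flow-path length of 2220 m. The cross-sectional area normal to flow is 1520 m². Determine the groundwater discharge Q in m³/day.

14700

Hydraulic gradient i = Δh / L = 9.12 / 2220 = 0.004108.
Darcy's law: Q = K · A · i = 2360 × 1520 × 0.004108 = 14737 m³/day.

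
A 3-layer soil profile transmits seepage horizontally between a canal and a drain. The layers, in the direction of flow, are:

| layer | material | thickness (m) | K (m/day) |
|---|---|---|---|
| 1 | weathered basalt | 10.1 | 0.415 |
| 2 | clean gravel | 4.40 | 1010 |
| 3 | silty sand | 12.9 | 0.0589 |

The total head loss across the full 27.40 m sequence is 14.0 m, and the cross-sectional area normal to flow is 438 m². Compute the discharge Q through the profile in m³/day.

Flow is perpendicular to layering, so the layers act in series and the equivalent K is the thickness-weighted harmonic mean.
Total thickness L = 10.1 + 4.40 + 12.9 = 27.40 m.
Σ(b_i/K_i) = 10.1/0.415 + 4.40/1010 + 12.9/0.0589 = 243.4 d.
K_eq = L / Σ(b_i/K_i) = 27.40 / 243.4 = 0.1126 m/day.
Q = K_eq · A · (Δh/L) = 0.1126 × 438 × (14.0/27.40) = 25.20 m³/day.

25.2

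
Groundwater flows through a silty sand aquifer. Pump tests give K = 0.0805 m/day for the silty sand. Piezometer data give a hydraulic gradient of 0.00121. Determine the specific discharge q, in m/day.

9.74e-05

Hydraulic gradient i = 0.00121.
Specific discharge q = K · i = 0.08050 × 0.001210 = 9.740e-05 m/day.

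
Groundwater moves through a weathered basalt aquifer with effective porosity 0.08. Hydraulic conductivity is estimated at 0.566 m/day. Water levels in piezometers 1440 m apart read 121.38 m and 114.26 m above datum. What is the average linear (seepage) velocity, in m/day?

Hydraulic gradient i = (121.38 − 114.26) / 1440 = 7.12 / 1440 = 0.004944.
Darcy flux q = K · i = 0.5660 × 0.004944 = 0.002799 m/day.
Seepage velocity v = q / n_e = 0.002799 / 0.08 = 0.03498 m/day.

0.0350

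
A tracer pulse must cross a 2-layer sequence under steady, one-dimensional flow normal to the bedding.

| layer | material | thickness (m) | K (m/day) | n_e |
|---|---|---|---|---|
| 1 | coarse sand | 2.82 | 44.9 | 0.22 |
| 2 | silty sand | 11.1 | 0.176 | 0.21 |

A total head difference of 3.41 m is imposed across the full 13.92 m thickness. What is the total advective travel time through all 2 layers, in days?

54.6

With flow normal to the layers, continuity requires the same specific discharge q through every layer.
Σ(b_i/K_i) = 2.82/44.9 + 11.1/0.176 = 63.13 d.
q = Δh / Σ(b_i/K_i) = 3.41 / 63.13 = 0.05401 m/day.
In each layer the seepage velocity is v_i = q/n_i, so the layer transit time is t_i = b_i·n_i / q:
  layer 1 (coarse sand): t_1 = 2.82 × 0.22 / 0.05401 = 11.49 d
  layer 2 (silty sand): t_2 = 11.1 × 0.21 / 0.05401 = 43.15 d
Total t = Σ t_i = 54.64 days.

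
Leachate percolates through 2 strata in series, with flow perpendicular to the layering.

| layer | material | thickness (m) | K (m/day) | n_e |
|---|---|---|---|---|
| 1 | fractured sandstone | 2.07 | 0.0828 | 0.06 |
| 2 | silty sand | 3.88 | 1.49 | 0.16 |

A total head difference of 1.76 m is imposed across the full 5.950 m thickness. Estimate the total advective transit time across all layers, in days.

With flow normal to the layers, continuity requires the same specific discharge q through every layer.
Σ(b_i/K_i) = 2.07/0.0828 + 3.88/1.49 = 27.60 d.
q = Δh / Σ(b_i/K_i) = 1.76 / 27.60 = 0.06376 m/day.
In each layer the seepage velocity is v_i = q/n_i, so the layer transit time is t_i = b_i·n_i / q:
  layer 1 (fractured sandstone): t_1 = 2.07 × 0.06 / 0.06376 = 1.948 d
  layer 2 (silty sand): t_2 = 3.88 × 0.16 / 0.06376 = 9.737 d
Total t = Σ t_i = 11.68 days.

11.7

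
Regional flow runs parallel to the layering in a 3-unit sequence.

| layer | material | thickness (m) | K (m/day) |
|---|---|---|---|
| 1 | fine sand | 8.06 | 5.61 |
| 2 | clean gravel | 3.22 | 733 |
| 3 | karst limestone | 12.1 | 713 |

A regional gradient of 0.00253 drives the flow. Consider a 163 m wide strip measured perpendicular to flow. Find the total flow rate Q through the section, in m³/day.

Flow is parallel to layering, so each bed carries its own Darcy discharge and the transmissivities add.
Σ(K_i·b_i) = 5.61×8.06 + 733×3.22 + 713×12.1 = 11033 m²/day.
Hydraulic gradient i = 0.00253.
Q = Σ(K_i·b_i) · W · i = 11033 × 163 × 0.002530 = 4550 m³/day.

4550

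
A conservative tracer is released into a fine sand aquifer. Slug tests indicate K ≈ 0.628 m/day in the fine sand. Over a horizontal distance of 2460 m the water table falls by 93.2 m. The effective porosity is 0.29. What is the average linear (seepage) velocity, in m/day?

Hydraulic gradient i = Δh / L = 93.2 / 2460 = 0.03789.
Darcy flux q = K · i = 0.6280 × 0.03789 = 0.02379 m/day.
Seepage velocity v = q / n_e = 0.02379 / 0.29 = 0.08204 m/day.

0.0820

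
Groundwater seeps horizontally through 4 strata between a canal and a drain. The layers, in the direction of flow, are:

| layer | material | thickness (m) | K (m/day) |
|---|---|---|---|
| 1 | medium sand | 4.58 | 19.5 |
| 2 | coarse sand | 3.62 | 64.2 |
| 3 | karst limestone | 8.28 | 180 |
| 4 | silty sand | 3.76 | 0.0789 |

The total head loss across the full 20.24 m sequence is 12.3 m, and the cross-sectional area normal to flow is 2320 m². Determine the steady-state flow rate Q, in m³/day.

Flow is perpendicular to layering, so the layers act in series and the equivalent K is the thickness-weighted harmonic mean.
Total thickness L = 4.58 + 3.62 + 8.28 + 3.76 = 20.24 m.
Σ(b_i/K_i) = 4.58/19.5 + 3.62/64.2 + 8.28/180 + 3.76/0.0789 = 47.99 d.
K_eq = L / Σ(b_i/K_i) = 20.24 / 47.99 = 0.4217 m/day.
Q = K_eq · A · (Δh/L) = 0.4217 × 2320 × (12.3/20.24) = 594.6 m³/day.

595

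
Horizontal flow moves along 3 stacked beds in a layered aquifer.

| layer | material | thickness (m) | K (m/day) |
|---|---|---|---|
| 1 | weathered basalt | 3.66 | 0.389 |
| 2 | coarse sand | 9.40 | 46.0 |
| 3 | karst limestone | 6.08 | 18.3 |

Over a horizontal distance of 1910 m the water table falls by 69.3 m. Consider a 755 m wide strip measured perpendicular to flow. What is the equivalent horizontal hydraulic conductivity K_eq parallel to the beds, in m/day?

28.5

Flow is parallel to layering, so each bed carries its own Darcy discharge and the transmissivities add.
Σ(K_i·b_i) = 0.389×3.66 + 46.0×9.40 + 18.3×6.08 = 545.1 m²/day.
Total thickness b = 19.14 m, so K_eq = Σ(K_i·b_i)/b = 28.48 m/day.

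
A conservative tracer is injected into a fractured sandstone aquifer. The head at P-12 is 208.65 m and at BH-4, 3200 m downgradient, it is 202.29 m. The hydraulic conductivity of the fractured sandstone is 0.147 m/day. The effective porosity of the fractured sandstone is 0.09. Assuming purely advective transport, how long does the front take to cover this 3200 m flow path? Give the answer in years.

Hydraulic gradient i = (208.65 − 202.29) / 3200 = 6.36 / 3200 = 0.001988.
Darcy flux q = K · i = 0.1470 × 0.001988 = 0.0002922 m/day.
Seepage velocity v = q / n_e = 0.0002922 / 0.09 = 0.003246 m/day.
Travel time t = L / v = 3200 / 0.003246 = 9.858e+05 days = 2699 years.

2700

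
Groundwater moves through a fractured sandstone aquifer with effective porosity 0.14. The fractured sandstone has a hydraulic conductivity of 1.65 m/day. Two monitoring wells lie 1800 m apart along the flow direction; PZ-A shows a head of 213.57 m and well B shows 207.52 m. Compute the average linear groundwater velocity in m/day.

0.0396

Hydraulic gradient i = (213.57 − 207.52) / 1800 = 6.05 / 1800 = 0.003361.
Darcy flux q = K · i = 1.650 × 0.003361 = 0.005546 m/day.
Seepage velocity v = q / n_e = 0.005546 / 0.14 = 0.03961 m/day.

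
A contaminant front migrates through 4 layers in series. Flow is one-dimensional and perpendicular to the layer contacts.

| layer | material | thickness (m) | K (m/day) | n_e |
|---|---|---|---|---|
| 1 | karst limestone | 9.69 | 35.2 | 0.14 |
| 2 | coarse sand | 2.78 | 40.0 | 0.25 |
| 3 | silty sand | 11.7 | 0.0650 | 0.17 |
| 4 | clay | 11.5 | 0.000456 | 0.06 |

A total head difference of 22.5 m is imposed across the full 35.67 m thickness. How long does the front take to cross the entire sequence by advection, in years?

With flow normal to the layers, continuity requires the same specific discharge q through every layer.
Σ(b_i/K_i) = 9.69/35.2 + 2.78/40.0 + 11.7/0.0650 + 11.5/0.000456 = 25400 d.
q = Δh / Σ(b_i/K_i) = 22.5 / 25400 = 0.0008858 m/day.
In each layer the seepage velocity is v_i = q/n_i, so the layer transit time is t_i = b_i·n_i / q:
  layer 1 (karst limestone): t_1 = 9.69 × 0.14 / 0.0008858 = 1531 d
  layer 2 (coarse sand): t_2 = 2.78 × 0.25 / 0.0008858 = 784.6 d
  layer 3 (silty sand): t_3 = 11.7 × 0.17 / 0.0008858 = 2245 d
  layer 4 (clay): t_4 = 11.5 × 0.06 / 0.0008858 = 778.9 d
Total t = Σ t_i = 5340 days = 14.62 years.

14.6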